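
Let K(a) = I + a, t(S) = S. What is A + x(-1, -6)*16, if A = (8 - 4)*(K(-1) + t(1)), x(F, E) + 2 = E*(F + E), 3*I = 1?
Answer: 1924/3 ≈ 641.33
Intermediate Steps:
I = 1/3 (I = (1/3)*1 = 1/3 ≈ 0.33333)
x(F, E) = -2 + E*(E + F) (x(F, E) = -2 + E*(F + E) = -2 + E*(E + F))
K(a) = 1/3 + a
A = 4/3 (A = (8 - 4)*((1/3 - 1) + 1) = 4*(-2/3 + 1) = 4*(1/3) = 4/3 ≈ 1.3333)
A + x(-1, -6)*16 = 4/3 + (-2 + (-6)**2 - 6*(-1))*16 = 4/3 + (-2 + 36 + 6)*16 = 4/3 + 40*16 = 4/3 + 640 = 1924/3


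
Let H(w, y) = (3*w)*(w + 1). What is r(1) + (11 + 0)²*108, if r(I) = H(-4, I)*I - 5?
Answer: 13099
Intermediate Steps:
H(w, y) = 3*w*(1 + w) (H(w, y) = (3*w)*(1 + w) = 3*w*(1 + w))
r(I) = -5 + 36*I (r(I) = (3*(-4)*(1 - 4))*I - 5 = (3*(-4)*(-3))*I - 5 = 36*I - 5 = -5 + 36*I)
r(1) + (11 + 0)²*108 = (-5 + 36*1) + (11 + 0)²*108 = (-5 + 36) + 11²*108 = 31 + 121*108 = 31 + 13068 = 13099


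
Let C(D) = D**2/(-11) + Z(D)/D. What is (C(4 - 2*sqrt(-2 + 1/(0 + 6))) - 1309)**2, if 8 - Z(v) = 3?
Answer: (14949473538*sqrt(66) + 48037756061*I)/(2178*(4*sqrt(66) + 13*I)) ≈ 1.7133e+6 - 6674.9*I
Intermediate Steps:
Z(v) = 5 (Z(v) = 8 - 1*3 = 8 - 3 = 5)
C(D) = 5/D - D**2/11 (C(D) = D**2/(-11) + 5/D = D**2*(-1/11) + 5/D = -D**2/11 + 5/D = 5/D - D**2/11)
(C(4 - 2*sqrt(-2 + 1/(0 + 6))) - 1309)**2 = ((55 - (4 - 2*sqrt(-2 + 1/(0 + 6)))**3)/(11*(4 - 2*sqrt(-2 + 1/(0 + 6)))) - 1309)**2 = ((55 - (4 - 2*sqrt(-2 + 1/6))**3)/(11*(4 - 2*sqrt(-2 + 1/6))) - 1309)**2 = ((55 - (4 - I*sqrt(66)/3)**3)/(11*(4 - I*sqrt(66)/3)) - 1309)**2 = (-1309 + (55 - (4 - I*sqrt(66)/3)**3)/(11*(4 - I*sqrt(66)/3)))**2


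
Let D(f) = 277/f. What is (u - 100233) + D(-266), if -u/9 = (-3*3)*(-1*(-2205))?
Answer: 20846675/266 ≈ 78371.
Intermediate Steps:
u = 178605 (u = -9*(-3*3)*(-1*(-2205)) = -(-81)*2205 = -9*(-19845) = 178605)
(u - 100233) + D(-266) = (178605 - 100233) + 277/(-266) = 78372 + 277*(-1/266) = 78372 - 277/266 = 20846675/266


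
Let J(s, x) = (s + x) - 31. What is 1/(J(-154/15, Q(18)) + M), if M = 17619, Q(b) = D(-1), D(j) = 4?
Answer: 15/263726 ≈ 5.6877e-5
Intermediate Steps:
Q(b) = 4
J(s, x) = -31 + s + x
1/(J(-154/15, Q(18)) + M) = 1/((-31 - 154/15 + 4) + 17619) = 1/(-559/15 + 17619) = 1/(263726/15) = 15/263726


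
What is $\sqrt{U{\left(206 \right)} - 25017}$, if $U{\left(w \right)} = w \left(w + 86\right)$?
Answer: $\sqrt{35135} \approx 187.44$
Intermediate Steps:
$U{\left(w \right)} = w \left(86 + w\right)$
$\sqrt{U{\left(206 \right)} - 25017} = \sqrt{206 \left(86 + 206\right) - 25017} = \sqrt{206 \cdot 292 - 25017} = \sqrt{60152 - 25017} = \sqrt{35135}$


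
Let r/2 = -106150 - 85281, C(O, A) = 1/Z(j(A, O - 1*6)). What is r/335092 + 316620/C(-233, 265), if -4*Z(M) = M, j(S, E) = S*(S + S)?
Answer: -1862662455024931/167546 ≈ -1.1117e+10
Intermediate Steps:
j(S, E) = 2*S² (j(S, E) = S*(2*S) = 2*S²)
Z(M) = -M/4
C(O, A) = -2/A² (C(O, A) = 1/(-A²/2) = -2/A²)
r = -382862 (r = 2*(-106150 - 85281) = 2*(-191431) = -382862)
r/335092 + 316620/C(-233, 265) = -382862/335092 + 316620/((-2/265²)) = -382862*1/335092 + 316620/((-2*1/70225)) = -191431/167546 + 316620/(-2/70225) = -191431/167546 + 316620*(-70225/2) = -191431/167546 - 11117319750 = -1862662455024931/167546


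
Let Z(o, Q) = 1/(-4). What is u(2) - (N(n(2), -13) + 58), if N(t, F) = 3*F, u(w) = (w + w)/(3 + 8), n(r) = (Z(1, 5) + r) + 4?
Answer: -205/11 ≈ -18.636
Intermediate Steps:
Z(o, Q) = -¼
n(r) = 15/4 + r (n(r) = (-¼ + r) + 4 = 15/4 + r)
u(w) = 2*w/11 (u(w) = (2*w)/11 = (2*w)*(1/11) = 2*w/11)
u(2) - (N(n(2), -13) + 58) = (2/11)*2 - (3*(-13) + 58) = 4/11 - (-39 + 58) = 4/11 - 1*19 = 4/11 - 19 = -205/11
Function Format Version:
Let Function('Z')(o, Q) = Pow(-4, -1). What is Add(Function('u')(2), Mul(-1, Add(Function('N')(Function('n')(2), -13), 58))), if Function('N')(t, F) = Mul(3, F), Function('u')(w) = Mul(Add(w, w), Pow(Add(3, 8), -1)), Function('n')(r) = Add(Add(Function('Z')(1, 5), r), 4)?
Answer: Rational(-205, 11) ≈ -18.636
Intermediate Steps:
Function('Z')(o, Q) = Rational(-1, 4)
Function('n')(r) = Add(Rational(15, 4), r) (Function('n')(r) = Add(Add(Rational(-1, 4), r), 4) = Add(Rational(15, 4), r))
Function('u')(w) = Mul(Rational(2, 11), w) (Function('u')(w) = Mul(Mul(2, w), Pow(11, -1)) = Mul(Mul(2, w), Rational(1, 11)) = Mul(Rational(2, 11), w))
Add(Function('u')(2), Mul(-1, Add(Function('N')(Function('n')(2), -13), 58))) = Add(Mul(Rational(2, 11), 2), Mul(-1, Add(Mul(3, -13), 58))) = Add(Rational(4, 11), Mul(-1, Add(-39, 58))) = Add(Rational(4, 11), Mul(-1, 19)) = Add(Rational(4, 11), -19) = Rational(-205, 11)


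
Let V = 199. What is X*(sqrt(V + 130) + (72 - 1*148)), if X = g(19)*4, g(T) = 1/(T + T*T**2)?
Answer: -8/181 + 2*sqrt(329)/3439 ≈ -0.033650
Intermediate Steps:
g(T) = 1/(T + T**3)
X = 2/3439 (X = 4/(19 + 19**3) = 4/(19 + 6859) = 4/6878 = (1/6878)*4 = 2/3439 ≈ 0.00058156)
X*(sqrt(V + 130) + (72 - 1*148)) = 2*(sqrt(199 + 130) + (72 - 1*148))/3439 = 2*(sqrt(329) + (72 - 148))/3439 = 2*(sqrt(329) - 76)/3439 = 2*(-76 + sqrt(329))/3439 = -8/181 + 2*sqrt(329)/3439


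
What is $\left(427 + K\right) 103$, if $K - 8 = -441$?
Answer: $-618$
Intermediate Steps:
$K = -433$ ($K = 8 - 441 = -433$)
$\left(427 + K\right) 103 = \left(427 - 433\right) 103 = \left(-6\right) 103 = -618$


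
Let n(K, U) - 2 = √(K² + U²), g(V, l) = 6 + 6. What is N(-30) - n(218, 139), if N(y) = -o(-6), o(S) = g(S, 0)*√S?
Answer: -2 - √66845 - 12*I*√6 ≈ -260.54 - 29.394*I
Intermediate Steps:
g(V, l) = 12
o(S) = 12*√S
N(y) = -12*I*√6 (N(y) = -12*√(-6) = -12*I*√6)
n(K, U) = 2 + √(K² + U²)
N(-30) - n(218, 139) = -12*I*√6 - (2 + √(218² + 139²)) = -12*I*√6 - (2 + √(47524 + 19321)) = -12*I*√6 - (2 + √66845) = -12*I*√6 + (-2 - √66845) = -2 - √66845 - 12*I*√6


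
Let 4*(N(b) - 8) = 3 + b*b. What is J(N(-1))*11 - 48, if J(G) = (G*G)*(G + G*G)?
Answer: 80142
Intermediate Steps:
N(b) = 35/4 + b²/4 (N(b) = 8 + (3 + b*b)/4 = 8 + (3 + b²)/4 = 8 + (¾ + b²/4) = 35/4 + b²/4)
J(G) = G²*(G + G²)
J(N(-1))*11 - 48 = ((35/4 + (¼)*(-1)²)³*(1 + (35/4 + (¼)*(-1)²)))*11 - 48 = ((35/4 + (¼)*1)³*(1 + (35/4 + (¼)*1)))*11 - 48 = ((35/4 + ¼)³*(1 + (35/4 + ¼)))*11 - 48 = (9³*(1 + 9))*11 - 48 = (729*10)*11 - 48 = 7290*11 - 48 = 80190 - 48 = 80142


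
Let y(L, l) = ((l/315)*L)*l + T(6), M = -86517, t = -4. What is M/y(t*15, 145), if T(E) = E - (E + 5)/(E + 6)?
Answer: 2422476/111991 ≈ 21.631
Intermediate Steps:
T(E) = E - (5 + E)/(6 + E)
y(L, l) = 61/12 + L*l**2/315 (y(L, l) = ((l/315)*L)*l + (-5 + 6**2 + 5*6)/(6 + 6) = ((l*(1/315))*L)*l + (-5 + 36 + 30)/12 = ((l/315)*L)*l + (1/12)*61 = (L*l/315)*l + 61/12 = L*l**2/315 + 61/12 = 61/12 + L*l**2/315)
M/y(t*15, 145) = -86517/(61/12 + (1/315)*(-4*15)*145**2) = -86517/(61/12 + (1/315)*(-60)*21025) = -86517/(61/12 - 84100/21) = -86517/(-111991/28) = -86517*(-28/111991) = 2422476/111991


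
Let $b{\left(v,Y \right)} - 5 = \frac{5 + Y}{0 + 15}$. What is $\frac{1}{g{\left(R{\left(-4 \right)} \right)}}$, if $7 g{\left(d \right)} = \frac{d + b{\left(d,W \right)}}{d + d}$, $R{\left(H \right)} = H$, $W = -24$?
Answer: $210$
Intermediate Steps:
$b{\left(v,Y \right)} = \frac{16}{3} + \frac{Y}{15}$ ($b{\left(v,Y \right)} = 5 + \frac{5 + Y}{0 + 15} = 5 + \frac{5 + Y}{15} = 5 + \left(5 + Y\right) \frac{1}{15} = 5 + \left(\frac{1}{3} + \frac{Y}{15}\right) = \frac{16}{3} + \frac{Y}{15}$)
$g{\left(d \right)} = \frac{\frac{56}{15} + d}{14 d}$ ($g{\left(d \right)} = \frac{\left(d + \left(\frac{16}{3} + \frac{1}{15} \left(-24\right)\right)\right) \frac{1}{d + d}}{7} = \frac{\left(d + \left(\frac{16}{3} - \frac{8}{5}\right)\right) \frac{1}{2 d}}{7} = \frac{\left(d + \frac{56}{15}\right) \frac{1}{2 d}}{7} = \frac{\left(\frac{56}{15} + d\right) \frac{1}{2 d}}{7} = \frac{\frac{1}{2} \frac{1}{d} \left(\frac{56}{15} + d\right)}{7} = \frac{\frac{56}{15} + d}{14 d}$)
$\frac{1}{g{\left(R{\left(-4 \right)} \right)}} = \frac{1}{\frac{1}{210} \frac{1}{-4} \left(56 + 15 \left(-4\right)\right)} = \frac{1}{\frac{1}{210} \left(- \frac{1}{4}\right) \left(56 - 60\right)} = \frac{1}{\frac{1}{210} \left(- \frac{1}{4}\right) \left(-4\right)} = \frac{1}{\frac{1}{210}} = 210$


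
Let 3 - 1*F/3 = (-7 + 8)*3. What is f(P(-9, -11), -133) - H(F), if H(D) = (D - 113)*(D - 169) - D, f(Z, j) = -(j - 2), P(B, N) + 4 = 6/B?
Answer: -18962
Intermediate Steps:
P(B, N) = -4 + 6/B
F = 0 (F = 9 - 3*(-7 + 8)*3 = 9 - 3*3 = 9 - 9 = 0)
f(Z, j) = 2 - j (f(Z, j) = -(-2 + j) = 2 - j)
H(D) = -D + (-169 + D)*(-113 + D) (H(D) = (-113 + D)*(-169 + D) - D = (-169 + D)*(-113 + D) - D = -D + (-169 + D)*(-113 + D))
f(P(-9, -11), -133) - H(F) = (2 - 1*(-133)) - (19097 + 0² - 283*0) = (2 + 133) - (19097 + 0 + 0) = 135 - 1*19097 = 135 - 19097 = -18962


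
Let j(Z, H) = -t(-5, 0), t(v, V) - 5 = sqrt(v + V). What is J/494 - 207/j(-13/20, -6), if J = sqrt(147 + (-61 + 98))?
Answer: 69/2 + sqrt(46)/247 - 69*I*sqrt(5)/10 ≈ 34.527 - 15.429*I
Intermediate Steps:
t(v, V) = 5 + sqrt(V + v) (t(v, V) = 5 + sqrt(v + V) = 5 + sqrt(V + v))
j(Z, H) = -5 - I*sqrt(5) (j(Z, H) = -(5 + sqrt(0 - 5)) = -(5 + sqrt(-5)) = -(5 + I*sqrt(5)) = -5 - I*sqrt(5))
J = 2*sqrt(46) (J = sqrt(147 + 37) = sqrt(184) = 2*sqrt(46) ≈ 13.565)
J/494 - 207/j(-13/20, -6) = (2*sqrt(46))/494 - 207/(-5 - I*sqrt(5)) = (2*sqrt(46))*(1/494) - 207/(-5 - I*sqrt(5)) = sqrt(46)/247 - 207/(-5 - I*sqrt(5)) = -207/(-5 - I*sqrt(5)) + sqrt(46)/247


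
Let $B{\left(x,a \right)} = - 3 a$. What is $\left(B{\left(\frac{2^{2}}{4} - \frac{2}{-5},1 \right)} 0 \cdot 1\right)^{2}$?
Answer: $0$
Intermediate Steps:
$\left(B{\left(\frac{2^{2}}{4} - \frac{2}{-5},1 \right)} 0 \cdot 1\right)^{2} = \left(\left(-3\right) 1 \cdot 0 \cdot 1\right)^{2} = \left(\left(-3\right) 0\right)^{2} = 0^{2} = 0$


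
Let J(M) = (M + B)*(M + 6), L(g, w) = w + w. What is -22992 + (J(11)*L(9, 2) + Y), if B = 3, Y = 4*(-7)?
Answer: -22068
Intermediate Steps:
Y = -28
L(g, w) = 2*w
J(M) = (3 + M)*(6 + M) (J(M) = (M + 3)*(M + 6) = (3 + M)*(6 + M))
-22992 + (J(11)*L(9, 2) + Y) = -22992 + ((18 + 11² + 9*11)*(2*2) - 28) = -22992 + ((18 + 121 + 99)*4 - 28) = -22992 + (238*4 - 28) = -22992 + (952 - 28) = -22992 + 924 = -22068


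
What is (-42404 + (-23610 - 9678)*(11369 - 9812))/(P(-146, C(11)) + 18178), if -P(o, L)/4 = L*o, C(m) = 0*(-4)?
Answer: -25935910/9089 ≈ -2853.6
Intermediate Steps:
C(m) = 0
P(o, L) = -4*L*o
(-42404 + (-23610 - 9678)*(11369 - 9812))/(P(-146, C(11)) + 18178) = (-42404 + (-23610 - 9678)*(11369 - 9812))/(-4*0*(-146) + 18178) = (-42404 - 33288*1557)/(0 + 18178) = (-42404 - 51829416)/18178 = -51871820*1/18178 = -25935910/9089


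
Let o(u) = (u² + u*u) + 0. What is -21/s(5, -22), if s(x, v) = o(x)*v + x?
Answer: 7/365 ≈ 0.019178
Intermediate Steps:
o(u) = 2*u² (o(u) = (u² + u²) + 0 = 2*u² + 0 = 2*u²)
s(x, v) = x + 2*v*x² (s(x, v) = (2*x²)*v + x = 2*v*x² + x = x + 2*v*x²)
-21/s(5, -22) = -21*1/(5*(1 + 2*(-22)*5)) = -21*1/(5*(1 - 220)) = -21/(5*(-219)) = -21/(-1095) = -21*(-1/1095) = 7/365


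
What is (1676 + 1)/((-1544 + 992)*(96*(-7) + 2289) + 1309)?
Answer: -1677/891275 ≈ -0.0018816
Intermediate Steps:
(1676 + 1)/((-1544 + 992)*(96*(-7) + 2289) + 1309) = 1677/(-552*(-672 + 2289) + 1309) = 1677/(-552*1617 + 1309) = 1677/(-892584 + 1309) = 1677/(-891275) = 1677*(-1/891275) = -1677/891275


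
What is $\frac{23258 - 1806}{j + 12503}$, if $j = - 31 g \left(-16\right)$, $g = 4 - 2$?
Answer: $\frac{21452}{13495} \approx 1.5896$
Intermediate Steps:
$g = 2$ ($g = 4 - 2 = 2$)
$j = 992$ ($j = \left(-31\right) 2 \left(-16\right) = \left(-62\right) \left(-16\right) = 992$)
$\frac{23258 - 1806}{j + 12503} = \frac{23258 - 1806}{992 + 12503} = \frac{21452}{13495}$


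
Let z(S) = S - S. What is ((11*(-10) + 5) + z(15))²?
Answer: 11025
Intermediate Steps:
z(S) = 0
((11*(-10) + 5) + z(15))² = ((11*(-10) + 5) + 0)² = ((-110 + 5) + 0)² = (-105 + 0)² = (-105)² = 11025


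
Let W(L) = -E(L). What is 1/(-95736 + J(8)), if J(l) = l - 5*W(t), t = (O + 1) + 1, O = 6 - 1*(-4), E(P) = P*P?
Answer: -1/95008 ≈ -1.0525e-5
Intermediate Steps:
E(P) = P**2
O = 10 (O = 6 + 4 = 10)
t = 12 (t = (10 + 1) + 1 = 11 + 1 = 12)
W(L) = -L**2
J(l) = 720 + l (J(l) = l - (-5)*12**2 = l - (-5)*144 = l - 5*(-144) = l + 720 = 720 + l)
1/(-95736 + J(8)) = 1/(-95736 + (720 + 8)) = 1/(-95736 + 728) = 1/(-95008) = -1/95008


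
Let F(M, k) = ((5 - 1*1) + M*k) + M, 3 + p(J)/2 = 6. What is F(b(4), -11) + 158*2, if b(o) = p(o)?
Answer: 260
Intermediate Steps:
p(J) = 6 (p(J) = -6 + 2*6 = -6 + 12 = 6)
b(o) = 6
F(M, k) = 4 + M + M*k (F(M, k) = ((5 - 1) + M*k) + M = (4 + M*k) + M = 4 + M + M*k)
F(b(4), -11) + 158*2 = (4 + 6 + 6*(-11)) + 158*2 = (4 + 6 - 66) + 316 = -56 + 316 = 260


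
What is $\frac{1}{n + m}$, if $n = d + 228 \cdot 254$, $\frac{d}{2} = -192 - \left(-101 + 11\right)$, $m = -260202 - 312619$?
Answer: $- \frac{1}{515113} \approx -1.9413 \cdot 10^{-6}$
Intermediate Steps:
$m = -572821$
$d = -204$ ($d = 2 \left(-192 - \left(-101 + 11\right)\right) = 2 \left(-192 - -90\right) = 2 \left(-192 + 90\right) = 2 \left(-102\right) = -204$)
$n = 57708$ ($n = -204 + 228 \cdot 254 = -204 + 57912 = 57708$)
$\frac{1}{n + m} = \frac{1}{57708 - 572821} = \frac{1}{-515113} = - \frac{1}{515113}$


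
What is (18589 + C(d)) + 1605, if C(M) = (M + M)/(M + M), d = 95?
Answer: 20195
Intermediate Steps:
C(M) = 1 (C(M) = (2*M)/((2*M)) = (2*M)*(1/(2*M)) = 1)
(18589 + C(d)) + 1605 = (18589 + 1) + 1605 = 18590 + 1605 = 20195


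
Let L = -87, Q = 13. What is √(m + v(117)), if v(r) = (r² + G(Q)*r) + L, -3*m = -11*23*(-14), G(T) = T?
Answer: √125481/3 ≈ 118.08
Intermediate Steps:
m = -3542/3 (m = -(-11*23)*(-14)/3 = -(-253)*(-14)/3 = -⅓*3542 = -3542/3 ≈ -1180.7)
v(r) = -87 + r² + 13*r (v(r) = (r² + 13*r) - 87 = -87 + r² + 13*r)
√(m + v(117)) = √(-3542/3 + (-87 + 117² + 13*117)) = √(-3542/3 + (-87 + 13689 + 1521)) = √(-3542/3 + 15123) = √(41827/3) = √125481/3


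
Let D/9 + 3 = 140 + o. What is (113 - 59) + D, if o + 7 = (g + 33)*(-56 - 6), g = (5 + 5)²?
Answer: -72990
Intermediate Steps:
g = 100 (g = 10² = 100)
o = -8253 (o = -7 + (100 + 33)*(-56 - 6) = -7 + 133*(-62) = -7 - 8246 = -8253)
D = -73044 (D = -27 + 9*(140 - 8253) = -27 + 9*(-8113) = -27 - 73017 = -73044)
(113 - 59) + D = (113 - 59) - 73044 = 54 - 73044 = -72990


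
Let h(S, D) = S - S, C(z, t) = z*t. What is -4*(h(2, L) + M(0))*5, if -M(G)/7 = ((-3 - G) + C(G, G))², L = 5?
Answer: 1260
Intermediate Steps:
C(z, t) = t*z
h(S, D) = 0
M(G) = -7*(-3 + G² - G)² (M(G) = -7*((-3 - G) + G*G)² = -7*((-3 - G) + G²)² = -7*(-3 + G² - G)²)
-4*(h(2, L) + M(0))*5 = -4*(0 - 7*(3 + 0 - 1*0²)²)*5 = -4*(0 - 7*(3 + 0 - 1*0)²)*5 = -4*(0 - 7*(3 + 0 + 0)²)*5 = -4*(0 - 7*3²)*5 = -4*(0 - 7*9)*5 = -4*(0 - 63)*5 = -4*(-63)*5 = 252*5 = 1260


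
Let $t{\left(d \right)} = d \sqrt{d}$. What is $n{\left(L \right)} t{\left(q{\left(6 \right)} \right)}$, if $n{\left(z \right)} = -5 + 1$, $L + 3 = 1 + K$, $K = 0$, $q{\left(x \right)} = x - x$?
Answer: $0$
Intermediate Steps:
$q{\left(x \right)} = 0$
$t{\left(d \right)} = d^{\frac{3}{2}}$
$L = -2$ ($L = -3 + \left(1 + 0\right) = -3 + 1 = -2$)
$n{\left(z \right)} = -4$
$n{\left(L \right)} t{\left(q{\left(6 \right)} \right)} = - 4 \cdot 0^{\frac{3}{2}} = \left(-4\right) 0 = 0$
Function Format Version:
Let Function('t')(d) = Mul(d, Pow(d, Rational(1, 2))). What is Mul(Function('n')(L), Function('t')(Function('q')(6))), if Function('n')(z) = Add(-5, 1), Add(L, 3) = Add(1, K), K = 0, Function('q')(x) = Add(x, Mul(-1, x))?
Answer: 0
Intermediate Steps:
Function('q')(x) = 0
Function('t')(d) = Pow(d, Rational(3, 2))
L = -2 (L = Add(-3, Add(1, 0)) = Add(-3, 1) = -2)
Function('n')(z) = -4
Mul(Function('n')(L), Function('t')(Function('q')(6))) = Mul(-4, Pow(0, Rational(3, 2))) = Mul(-4, 0) = 0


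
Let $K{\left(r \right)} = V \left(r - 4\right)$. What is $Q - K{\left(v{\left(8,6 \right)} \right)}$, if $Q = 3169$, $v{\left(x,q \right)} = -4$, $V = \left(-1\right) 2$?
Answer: $3153$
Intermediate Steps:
$V = -2$
$K{\left(r \right)} = 8 - 2 r$ ($K{\left(r \right)} = - 2 \left(r - 4\right) = - 2 \left(-4 + r\right) = 8 - 2 r$)
$Q - K{\left(v{\left(8,6 \right)} \right)} = 3169 - \left(8 - -8\right) = 3169 - \left(8 + 8\right) = 3169 - 16 = 3153$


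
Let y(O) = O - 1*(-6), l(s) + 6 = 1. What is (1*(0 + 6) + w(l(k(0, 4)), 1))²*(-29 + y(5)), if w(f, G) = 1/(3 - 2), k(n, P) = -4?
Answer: -882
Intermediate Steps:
l(s) = -5 (l(s) = -6 + 1 = -5)
w(f, G) = 1 (w(f, G) = 1/1 = 1)
y(O) = 6 + O (y(O) = O + 6 = 6 + O)
(1*(0 + 6) + w(l(k(0, 4)), 1))²*(-29 + y(5)) = (1*(0 + 6) + 1)²*(-29 + (6 + 5)) = (1*6 + 1)²*(-29 + 11) = (6 + 1)²*(-18) = 7²*(-18) = 49*(-18) = -882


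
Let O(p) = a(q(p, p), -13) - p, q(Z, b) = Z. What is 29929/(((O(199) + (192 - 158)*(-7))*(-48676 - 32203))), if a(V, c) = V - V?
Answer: 29929/35344123 ≈ 0.00084679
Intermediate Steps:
a(V, c) = 0
O(p) = -p (O(p) = 0 - p = -p)
29929/(((O(199) + (192 - 158)*(-7))*(-48676 - 32203))) = 29929/(((-1*199 + (192 - 158)*(-7))*(-48676 - 32203))) = 29929/(((-199 + 34*(-7))*(-80879))) = 29929/(((-199 - 238)*(-80879))) = 29929/((-437*(-80879))) = 29929/35344123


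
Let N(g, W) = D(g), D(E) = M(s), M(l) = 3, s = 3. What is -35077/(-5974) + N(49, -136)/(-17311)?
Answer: 607200025/103415914 ≈ 5.8714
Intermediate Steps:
D(E) = 3
N(g, W) = 3
-35077/(-5974) + N(49, -136)/(-17311) = -35077/(-5974) + 3/(-17311) = -35077*(-1/5974) + 3*(-1/17311) = 35077/5974 - 3/17311 = 607200025/103415914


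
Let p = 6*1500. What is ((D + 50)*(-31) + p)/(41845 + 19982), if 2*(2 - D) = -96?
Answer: 5900/61827 ≈ 0.095428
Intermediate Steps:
D = 50 (D = 2 - 1/2*(-96) = 2 + 48 = 50)
p = 9000
((D + 50)*(-31) + p)/(41845 + 19982) = ((50 + 50)*(-31) + 9000)/(41845 + 19982) = (100*(-31) + 9000)/61827 = (-3100 + 9000)*(1/61827) = 5900*(1/61827) = 5900/61827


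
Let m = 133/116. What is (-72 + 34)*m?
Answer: -2527/58 ≈ -43.569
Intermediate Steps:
m = 133/116 (m = 133*(1/116) = 133/116 ≈ 1.1466)
(-72 + 34)*m = (-72 + 34)*(133/116) = -38*133/116 = -2527/58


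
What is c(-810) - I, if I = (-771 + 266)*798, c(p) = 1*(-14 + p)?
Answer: 402166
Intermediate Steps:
c(p) = -14 + p
I = -402990 (I = -505*798 = -402990)
c(-810) - I = (-14 - 810) - 1*(-402990) = -824 + 402990 = 402166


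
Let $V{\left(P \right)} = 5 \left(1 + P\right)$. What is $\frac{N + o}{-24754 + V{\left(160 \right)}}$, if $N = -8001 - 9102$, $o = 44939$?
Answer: $- \frac{27836}{23949} \approx -1.1623$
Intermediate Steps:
$N = -17103$ ($N = -8001 - 9102 = -17103$)
$V{\left(P \right)} = 5 + 5 P$
$\frac{N + o}{-24754 + V{\left(160 \right)}} = \frac{-17103 + 44939}{-24754 + \left(5 + 5 \cdot 160\right)} = \frac{27836}{-24754 + \left(5 + 800\right)} = \frac{27836}{-24754 + 805} = \frac{27836}{-23949} = 27836 \left(- \frac{1}{23949}\right) = - \frac{27836}{23949}$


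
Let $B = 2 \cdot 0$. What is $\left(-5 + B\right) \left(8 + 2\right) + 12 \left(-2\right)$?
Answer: $-74$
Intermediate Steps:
$B = 0$
$\left(-5 + B\right) \left(8 + 2\right) + 12 \left(-2\right) = \left(-5 + 0\right) \left(8 + 2\right) + 12 \left(-2\right) = \left(-5\right) 10 - 24 = -50 - 24 = -74$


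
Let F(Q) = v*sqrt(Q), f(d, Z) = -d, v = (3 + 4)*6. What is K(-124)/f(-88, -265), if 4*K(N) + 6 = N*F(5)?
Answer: -3/176 - 651*sqrt(5)/44 ≈ -33.101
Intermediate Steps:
v = 42 (v = 7*6 = 42)
F(Q) = 42*sqrt(Q)
K(N) = -3/2 + 21*N*sqrt(5)/2 (K(N) = -3/2 + (N*(42*sqrt(5)))/4 = -3/2 + (42*N*sqrt(5))/4 = -3/2 + 21*N*sqrt(5)/2)
K(-124)/f(-88, -265) = (-3/2 + (21/2)*(-124)*sqrt(5))/((-1*(-88))) = (-3/2 - 1302*sqrt(5))/88 = (-3/2 - 1302*sqrt(5))*(1/88) = -3/176 - 651*sqrt(5)/44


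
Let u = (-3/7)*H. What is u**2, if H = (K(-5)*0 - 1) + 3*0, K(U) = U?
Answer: 9/49 ≈ 0.18367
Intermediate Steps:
H = -1 (H = (-5*0 - 1) + 3*0 = (0 - 1) + 0 = -1 + 0 = -1)
u = 3/7 (u = -3/7*(-1) = 3/7 ≈ 0.42857)
u**2 = (3/7)**2 = 9/49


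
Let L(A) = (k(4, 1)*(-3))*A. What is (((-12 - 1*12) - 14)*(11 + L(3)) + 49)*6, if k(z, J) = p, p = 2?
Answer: 1890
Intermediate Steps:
k(z, J) = 2
L(A) = -6*A (L(A) = (2*(-3))*A = -6*A)
(((-12 - 1*12) - 14)*(11 + L(3)) + 49)*6 = (((-12 - 1*12) - 14)*(11 - 6*3) + 49)*6 = (((-12 - 12) - 14)*(11 - 18) + 49)*6 = ((-24 - 14)*(-7) + 49)*6 = (-38*(-7) + 49)*6 = (266 + 49)*6 = 315*6 = 1890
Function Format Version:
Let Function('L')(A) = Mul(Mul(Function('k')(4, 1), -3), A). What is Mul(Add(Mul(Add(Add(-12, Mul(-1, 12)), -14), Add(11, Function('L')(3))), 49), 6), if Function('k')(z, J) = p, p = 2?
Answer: 1890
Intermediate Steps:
Function('k')(z, J) = 2
Function('L')(A) = Mul(-6, A) (Function('L')(A) = Mul(Mul(2, -3), A) = Mul(-6, A))
Mul(Add(Mul(Add(Add(-12, Mul(-1, 12)), -14), Add(11, Function('L')(3))), 49), 6) = Mul(Add(Mul(Add(Add(-12, Mul(-1, 12)), -14), Add(11, Mul(-6, 3))), 49), 6) = Mul(Add(Mul(Add(Add(-12, -12), -14), Add(11, -18)), 49), 6) = Mul(Add(Mul(Add(-24, -14), -7), 49), 6) = Mul(Add(Mul(-38, -7), 49), 6) = Mul(Add(266, 49), 6) = Mul(315, 6) = 1890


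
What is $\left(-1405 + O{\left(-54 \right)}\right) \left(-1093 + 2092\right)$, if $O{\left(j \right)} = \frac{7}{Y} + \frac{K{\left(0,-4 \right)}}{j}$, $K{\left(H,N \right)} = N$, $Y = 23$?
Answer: $- \frac{32273990}{23} \approx -1.4032 \cdot 10^{6}$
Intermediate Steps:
$O{\left(j \right)} = \frac{7}{23} - \frac{4}{j}$
$\left(-1405 + O{\left(-54 \right)}\right) \left(-1093 + 2092\right) = \left(-1405 + \left(\frac{7}{23} - \frac{4}{-54}\right)\right) \left(-1093 + 2092\right) = \left(-1405 + \left(\frac{7}{23} - - \frac{2}{27}\right)\right) 999 = \left(-1405 + \left(\frac{7}{23} + \frac{2}{27}\right)\right) 999 = \left(-1405 + \frac{235}{621}\right) 999 = \left(- \frac{872270}{621}\right) 999 = - \frac{32273990}{23}$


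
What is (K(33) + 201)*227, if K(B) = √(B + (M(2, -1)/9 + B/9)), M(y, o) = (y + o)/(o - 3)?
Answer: 45627 + 227*√1319/6 ≈ 47001.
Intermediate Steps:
M(y, o) = (o + y)/(-3 + o)
K(B) = √(-1/36 + 10*B/9) (K(B) = √(B + (((-1 + 2)/(-3 - 1))/9 + B/9)) = √(B + ((1/(-4))*(⅑) + B*(⅑))) = √(B + (-¼*1*(⅑) + B/9)) = √(B + (-¼*⅑ + B/9)) = √(B + (-1/36 + B/9)) = √(-1/36 + 10*B/9))
(K(33) + 201)*227 = (√(-1 + 40*33)/6 + 201)*227 = (√(-1 + 1320)/6 + 201)*227 = (√1319/6 + 201)*227 = (201 + √1319/6)*227 = 45627 + 227*√1319/6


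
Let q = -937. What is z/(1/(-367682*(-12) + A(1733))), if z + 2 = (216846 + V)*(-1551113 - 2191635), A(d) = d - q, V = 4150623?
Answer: -72166686278117547156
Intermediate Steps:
A(d) = 937 + d (A(d) = d - 1*(-937) = d + 937 = 937 + d)
z = -16346335864814 (z = -2 + (216846 + 4150623)*(-1551113 - 2191635) = -2 + 4367469*(-3742748) = -2 - 16346335864812 = -16346335864814)
z/(1/(-367682*(-12) + A(1733))) = -16346335864814/(1/(-367682*(-12) + (937 + 1733))) = -16346335864814/(1/(4412184 + 2670)) = -16346335864814/(1/4414854) = -16346335864814/1/4414854 = -16346335864814*4414854 = -72166686278117547156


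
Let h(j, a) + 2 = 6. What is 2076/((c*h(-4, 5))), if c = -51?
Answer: -173/17 ≈ -10.176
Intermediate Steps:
h(j, a) = 4 (h(j, a) = -2 + 6 = 4)
2076/((c*h(-4, 5))) = 2076/((-51*4)) = 2076/(-204) = 2076*(-1/204) = -173/17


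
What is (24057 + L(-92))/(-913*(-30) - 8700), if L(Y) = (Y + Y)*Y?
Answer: 1171/534 ≈ 2.1929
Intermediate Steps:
L(Y) = 2*Y**2 (L(Y) = (2*Y)*Y = 2*Y**2)
(24057 + L(-92))/(-913*(-30) - 8700) = (24057 + 2*(-92)**2)/(-913*(-30) - 8700) = (24057 + 2*8464)/(27390 - 8700) = (24057 + 16928)/18690 = 40985*(1/18690) = 1171/534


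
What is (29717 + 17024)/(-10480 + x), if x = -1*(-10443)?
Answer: -46741/37 ≈ -1263.3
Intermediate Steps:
x = 10443
(29717 + 17024)/(-10480 + x) = (29717 + 17024)/(-10480 + 10443) = 46741/(-37) = 46741*(-1/37) = -46741/37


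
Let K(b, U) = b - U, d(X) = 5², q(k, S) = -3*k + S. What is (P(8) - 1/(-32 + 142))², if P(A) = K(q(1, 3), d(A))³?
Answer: 2954105000001/12100 ≈ 2.4414e+8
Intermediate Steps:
q(k, S) = S - 3*k
d(X) = 25
P(A) = -15625 (P(A) = ((3 - 3*1) - 1*25)³ = ((3 - 3) - 25)³ = (0 - 25)³ = (-25)³ = -15625)
(P(8) - 1/(-32 + 142))² = (-15625 - 1/(-32 + 142))² = (-15625 - 1/110)² = (-1718751/110)² = 2954105000001/12100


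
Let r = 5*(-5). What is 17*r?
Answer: -425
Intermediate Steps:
r = -25
17*r = 17*(-25) = -425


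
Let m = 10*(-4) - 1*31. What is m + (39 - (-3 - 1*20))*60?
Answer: 3649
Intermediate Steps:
m = -71 (m = -40 - 31 = -71)
m + (39 - (-3 - 1*20))*60 = -71 + (39 - (-3 - 1*20))*60 = -71 + (39 - (-3 - 20))*60 = -71 + (39 - 1*(-23))*60 = -71 + (39 + 23)*60 = -71 + 62*60 = -71 + 3720 = 3649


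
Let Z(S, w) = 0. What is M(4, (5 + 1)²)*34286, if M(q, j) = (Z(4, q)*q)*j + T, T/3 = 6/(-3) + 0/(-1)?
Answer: -205716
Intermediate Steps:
T = -6 (T = 3*(6/(-3) + 0/(-1)) = 3*(6*(-⅓) + 0*(-1)) = 3*(-2 + 0) = 3*(-2) = -6)
M(q, j) = -6 (M(q, j) = (0*q)*j - 6 = 0*j - 6 = 0 - 6 = -6)
M(4, (5 + 1)²)*34286 = -6*34286 = -205716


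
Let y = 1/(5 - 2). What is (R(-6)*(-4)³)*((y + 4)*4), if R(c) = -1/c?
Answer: -1664/9 ≈ -184.89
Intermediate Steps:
y = ⅓ (y = 1/3 = ⅓ ≈ 0.33333)
(R(-6)*(-4)³)*((y + 4)*4) = (-1/(-6)*(-4)³)*((⅓ + 4)*4) = (-1*(-⅙)*(-64))*((13/3)*4) = ((⅙)*(-64))*(52/3) = -32/3*52/3 = -1664/9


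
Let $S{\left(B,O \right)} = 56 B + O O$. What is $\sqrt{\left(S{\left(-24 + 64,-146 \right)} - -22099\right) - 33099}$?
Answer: $2 \sqrt{3139} \approx 112.05$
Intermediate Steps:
$S{\left(B,O \right)} = O^{2} + 56 B$ ($S{\left(B,O \right)} = 56 B + O^{2} = O^{2} + 56 B$)
$\sqrt{\left(S{\left(-24 + 64,-146 \right)} - -22099\right) - 33099} = \sqrt{\left(\left(\left(-146\right)^{2} + 56 \left(-24 + 64\right)\right) - -22099\right) - 33099} = \sqrt{\left(\left(21316 + 56 \cdot 40\right) + 22099\right) - 33099} = \sqrt{\left(\left(21316 + 2240\right) + 22099\right) - 33099} = \sqrt{\left(23556 + 22099\right) - 33099} = \sqrt{45655 - 33099} = \sqrt{12556} = 2 \sqrt{3139}$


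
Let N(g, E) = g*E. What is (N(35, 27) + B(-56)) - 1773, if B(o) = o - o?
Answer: -828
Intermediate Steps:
N(g, E) = E*g
B(o) = 0
(N(35, 27) + B(-56)) - 1773 = (27*35 + 0) - 1773 = (945 + 0) - 1773 = 945 - 1773 = -828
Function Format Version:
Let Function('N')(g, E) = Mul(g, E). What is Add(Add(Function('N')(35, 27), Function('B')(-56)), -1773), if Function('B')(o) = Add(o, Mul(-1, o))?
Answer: -828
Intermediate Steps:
Function('N')(g, E) = Mul(E, g)
Function('B')(o) = 0
Add(Add(Function('N')(35, 27), Function('B')(-56)), -1773) = Add(Add(Mul(27, 35), 0), -1773) = Add(Add(945, 0), -1773) = Add(945, -1773) = -828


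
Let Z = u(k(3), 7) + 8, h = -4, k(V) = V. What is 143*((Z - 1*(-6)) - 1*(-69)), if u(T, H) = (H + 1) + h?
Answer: 12441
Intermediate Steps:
u(T, H) = -3 + H (u(T, H) = (H + 1) - 4 = (1 + H) - 4 = -3 + H)
Z = 12 (Z = (-3 + 7) + 8 = 4 + 8 = 12)
143*((Z - 1*(-6)) - 1*(-69)) = 143*((12 - 1*(-6)) - 1*(-69)) = 143*((12 + 6) + 69) = 143*(18 + 69) = 143*87 = 12441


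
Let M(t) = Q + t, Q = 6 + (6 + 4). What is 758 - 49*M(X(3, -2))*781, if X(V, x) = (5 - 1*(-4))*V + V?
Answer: -1759616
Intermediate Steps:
X(V, x) = 10*V (X(V, x) = (5 + 4)*V + V = 9*V + V = 10*V)
Q = 16 (Q = 6 + 10 = 16)
M(t) = 16 + t
758 - 49*M(X(3, -2))*781 = 758 - 49*(16 + 10*3)*781 = 758 - 49*(16 + 30)*781 = 758 - 49*46*781 = 758 - 2254*781 = 758 - 1760374 = -1759616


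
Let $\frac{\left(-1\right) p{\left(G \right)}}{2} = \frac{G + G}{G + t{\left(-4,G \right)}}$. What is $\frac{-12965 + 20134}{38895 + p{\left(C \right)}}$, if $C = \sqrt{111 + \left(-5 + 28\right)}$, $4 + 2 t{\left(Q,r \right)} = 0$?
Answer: $\frac{18122565283}{98312519977} + \frac{28676 \sqrt{134}}{98312519977} \approx 0.18434$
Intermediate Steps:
$t{\left(Q,r \right)} = -2$ ($t{\left(Q,r \right)} = -2 + \frac{1}{2} \cdot 0 = -2 + 0 = -2$)
$C = \sqrt{134}$ ($C = \sqrt{111 + 23} = \sqrt{134} \approx 11.576$)
$p{\left(G \right)} = - \frac{4 G}{-2 + G}$ ($p{\left(G \right)} = - 2 \frac{G + G}{G - 2} = - 2 \frac{2 G}{-2 + G} = - \frac{4 G}{-2 + G}$)
$\frac{-12965 + 20134}{38895 + p{\left(C \right)}} = \frac{-12965 + 20134}{38895 - \frac{4 \sqrt{134}}{-2 + \sqrt{134}}} = \frac{7169}{38895 - \frac{4 \sqrt{134}}{-2 + \sqrt{134}}}$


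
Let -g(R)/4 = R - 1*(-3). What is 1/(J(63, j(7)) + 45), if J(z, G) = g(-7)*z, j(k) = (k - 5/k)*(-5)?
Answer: 1/1053 ≈ 0.00094967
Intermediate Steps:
g(R) = -12 - 4*R (g(R) = -4*(R - 1*(-3)) = -4*(R + 3) = -4*(3 + R) = -12 - 4*R)
j(k) = -5*k + 25/k
J(z, G) = 16*z (J(z, G) = (-12 - 4*(-7))*z = (-12 + 28)*z = 16*z)
1/(J(63, j(7)) + 45) = 1/(16*63 + 45) = 1/(1008 + 45) = 1/1053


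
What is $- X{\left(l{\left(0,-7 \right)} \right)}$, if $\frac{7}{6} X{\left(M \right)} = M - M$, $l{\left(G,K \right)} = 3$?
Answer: $0$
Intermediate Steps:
$X{\left(M \right)} = 0$ ($X{\left(M \right)} = \frac{6 \left(M - M\right)}{7} = \frac{6}{7} \cdot 0 = 0$)
$- X{\left(l{\left(0,-7 \right)} \right)} = \left(-1\right) 0 = 0$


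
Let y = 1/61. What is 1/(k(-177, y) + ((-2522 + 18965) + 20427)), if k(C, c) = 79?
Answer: 1/36949 ≈ 2.7064e-5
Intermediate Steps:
y = 1/61 ≈ 0.016393
1/(k(-177, y) + ((-2522 + 18965) + 20427)) = 1/(79 + ((-2522 + 18965) + 20427)) = 1/(79 + (16443 + 20427)) = 1/(79 + 36870) = 1/36949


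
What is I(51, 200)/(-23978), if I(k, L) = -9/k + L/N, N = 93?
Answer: -3121/37909218 ≈ -8.2328e-5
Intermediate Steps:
I(k, L) = -9/k + L/93
I(51, 200)/(-23978) = (-9/51 + (1/93)*200)/(-23978) = (-9*1/51 + 200/93)*(-1/23978) = (-3/17 + 200/93)*(-1/23978) = (3121/1581)*(-1/23978) = -3121/37909218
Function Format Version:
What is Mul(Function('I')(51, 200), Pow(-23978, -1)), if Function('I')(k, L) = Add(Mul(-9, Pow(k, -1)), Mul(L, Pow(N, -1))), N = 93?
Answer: Rational(-3121, 37909218) ≈ -8.2328e-5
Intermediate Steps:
Function('I')(k, L) = Add(Mul(-9, Pow(k, -1)), Mul(Rational(1, 93), L)) (Function('I')(k, L) = Add(Mul(-9, Pow(k, -1)), Mul(L, Pow(93, -1))) = Add(Mul(-9, Pow(k, -1)), Mul(L, Rational(1, 93))) = Add(Mul(-9, Pow(k, -1)), Mul(Rational(1, 93), L)))
Mul(Function('I')(51, 200), Pow(-23978, -1)) = Mul(Add(Mul(-9, Pow(51, -1)), Mul(Rational(1, 93), 200)), Pow(-23978, -1)) = Mul(Add(Mul(-9, Rational(1, 51)), Rational(200, 93)), Rational(-1, 23978)) = Mul(Add(Rational(-3, 17), Rational(200, 93)), Rational(-1, 23978)) = Mul(Rational(3121, 1581), Rational(-1, 23978)) = Rational(-3121, 37909218)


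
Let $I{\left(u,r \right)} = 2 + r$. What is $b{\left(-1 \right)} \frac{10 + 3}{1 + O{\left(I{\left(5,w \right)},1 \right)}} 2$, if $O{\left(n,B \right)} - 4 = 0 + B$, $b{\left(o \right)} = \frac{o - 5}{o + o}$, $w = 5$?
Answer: $13$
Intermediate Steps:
$b{\left(o \right)} = \frac{-5 + o}{2 o}$
$O{\left(n,B \right)} = 4 + B$ ($O{\left(n,B \right)} = 4 + \left(0 + B\right) = 4 + B$)
$b{\left(-1 \right)} \frac{10 + 3}{1 + O{\left(I{\left(5,w \right)},1 \right)}} 2 = \frac{-5 - 1}{2 \left(-1\right)} \frac{10 + 3}{1 + \left(4 + 1\right)} 2 = \frac{1}{2} \left(-1\right) \left(-6\right) \frac{13}{1 + 5} \cdot 2 = 3 \cdot \frac{13}{6} \cdot 2 = \frac{13}{2} \cdot 2 = 13$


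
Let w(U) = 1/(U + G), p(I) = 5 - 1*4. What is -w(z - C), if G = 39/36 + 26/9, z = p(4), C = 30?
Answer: 36/901 ≈ 0.039956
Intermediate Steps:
p(I) = 1 (p(I) = 5 - 4 = 1)
z = 1
G = 143/36 (G = 39*(1/36) + 26*(⅑) = 13/12 + 26/9 = 143/36 ≈ 3.9722)
w(U) = 1/(143/36 + U) (w(U) = 1/(U + 143/36) = 1/(143/36 + U))
-w(z - C) = -36/(143 + 36*(1 - 1*30)) = -36/(143 + 36*(1 - 30)) = -36/(143 + 36*(-29)) = -36/(143 - 1044) = -36/(-901) = -36*(-1)/901 = -1*(-36/901) = 36/901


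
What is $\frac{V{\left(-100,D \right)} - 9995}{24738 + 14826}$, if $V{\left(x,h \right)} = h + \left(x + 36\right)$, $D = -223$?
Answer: $- \frac{5141}{19782} \approx -0.25988$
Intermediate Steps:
$V{\left(x,h \right)} = 36 + h + x$ ($V{\left(x,h \right)} = h + \left(36 + x\right) = 36 + h + x$)
$\frac{V{\left(-100,D \right)} - 9995}{24738 + 14826} = \frac{\left(36 - 223 - 100\right) - 9995}{24738 + 14826} = \frac{-287 - 9995}{39564} = \left(-10282\right) \frac{1}{39564} = - \frac{5141}{19782}$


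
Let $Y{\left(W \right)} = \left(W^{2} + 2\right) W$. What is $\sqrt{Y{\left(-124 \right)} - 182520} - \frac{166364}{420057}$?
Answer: $- \frac{15124}{38187} + 4 i \sqrt{130587} \approx -0.39605 + 1445.5 i$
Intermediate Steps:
$Y{\left(W \right)} = W \left(2 + W^{2}\right)$ ($Y{\left(W \right)} = \left(2 + W^{2}\right) W = W \left(2 + W^{2}\right)$)
$\sqrt{Y{\left(-124 \right)} - 182520} - \frac{166364}{420057} = \sqrt{- 124 \left(2 + \left(-124\right)^{2}\right) - 182520} - \frac{166364}{420057} = \sqrt{- 124 \left(2 + 15376\right) - 182520} - \frac{15124}{38187} = \sqrt{\left(-124\right) 15378 - 182520} - \frac{15124}{38187} = \sqrt{-1906872 - 182520} - \frac{15124}{38187} = \sqrt{-2089392} - \frac{15124}{38187} = 4 i \sqrt{130587} - \frac{15124}{38187} = - \frac{15124}{38187} + 4 i \sqrt{130587}$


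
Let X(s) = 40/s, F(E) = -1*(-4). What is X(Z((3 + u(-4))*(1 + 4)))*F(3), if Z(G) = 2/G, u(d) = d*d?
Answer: 7600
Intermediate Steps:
u(d) = d²
F(E) = 4
X(Z((3 + u(-4))*(1 + 4)))*F(3) = (40/((2/(((3 + (-4)²)*(1 + 4))))))*4 = (40/((2/(((3 + 16)*5)))))*4 = (40/((2/((19*5)))))*4 = (40/((2/95)))*4 = (40/((2*(1/95))))*4 = (40/(2/95))*4 = (40*(95/2))*4 = 1900*4 = 7600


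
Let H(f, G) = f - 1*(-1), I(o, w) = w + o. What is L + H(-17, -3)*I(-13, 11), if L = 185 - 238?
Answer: -21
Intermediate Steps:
L = -53
I(o, w) = o + w
H(f, G) = 1 + f (H(f, G) = f + 1 = 1 + f)
L + H(-17, -3)*I(-13, 11) = -53 + (1 - 17)*(-13 + 11) = -53 - 16*(-2) = -53 + 32 = -21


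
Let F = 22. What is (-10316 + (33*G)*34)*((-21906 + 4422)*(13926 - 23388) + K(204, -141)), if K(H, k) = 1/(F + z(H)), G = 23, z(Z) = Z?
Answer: 289570024442705/113 ≈ 2.5626e+12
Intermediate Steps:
K(H, k) = 1/(22 + H)
(-10316 + (33*G)*34)*((-21906 + 4422)*(13926 - 23388) + K(204, -141)) = (-10316 + (33*23)*34)*((-21906 + 4422)*(13926 - 23388) + 1/(22 + 204)) = (-10316 + 759*34)*(-17484*(-9462) + 1/226) = (-10316 + 25806)*(165433608 + 1/226) = 15490*(37387995409/226) = 289570024442705/113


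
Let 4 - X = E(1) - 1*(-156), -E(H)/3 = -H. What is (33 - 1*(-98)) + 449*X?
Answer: -69464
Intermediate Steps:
E(H) = 3*H (E(H) = -(-3)*H = 3*H)
X = -155 (X = 4 - (3*1 - 1*(-156)) = 4 - (3 + 156) = 4 - 1*159 = 4 - 159 = -155)
(33 - 1*(-98)) + 449*X = (33 - 1*(-98)) + 449*(-155) = (33 + 98) - 69595 = 131 - 69595 = -69464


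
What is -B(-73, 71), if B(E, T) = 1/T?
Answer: -1/71 ≈ -0.014085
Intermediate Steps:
-B(-73, 71) = -1/71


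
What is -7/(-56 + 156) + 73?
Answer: 7293/100 ≈ 72.930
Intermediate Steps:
-7/(-56 + 156) + 73 = -7/100 + 73 = 7293/100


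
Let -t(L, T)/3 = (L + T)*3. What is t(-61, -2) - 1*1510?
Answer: -943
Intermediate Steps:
t(L, T) = -9*L - 9*T (t(L, T) = -3*(L + T)*3 = -3*(3*L + 3*T) = -9*L - 9*T)
t(-61, -2) - 1*1510 = (-9*(-61) - 9*(-2)) - 1*1510 = (549 + 18) - 1510 = 567 - 1510 = -943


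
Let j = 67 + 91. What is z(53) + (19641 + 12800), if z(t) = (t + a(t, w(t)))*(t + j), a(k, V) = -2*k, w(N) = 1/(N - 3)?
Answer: 21258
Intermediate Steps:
w(N) = 1/(-3 + N)
j = 158
z(t) = -t*(158 + t) (z(t) = (t - 2*t)*(t + 158) = (-t)*(158 + t) = -t*(158 + t))
z(53) + (19641 + 12800) = 53*(-158 - 1*53) + (19641 + 12800) = 53*(-158 - 53) + 32441 = 53*(-211) + 32441 = -11183 + 32441 = 21258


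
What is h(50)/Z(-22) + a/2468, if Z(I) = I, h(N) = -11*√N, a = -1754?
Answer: -877/1234 + 5*√2/2 ≈ 2.8248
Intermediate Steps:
h(50)/Z(-22) + a/2468 = -55*√2/(-22) - 1754/2468 = -55*√2*(-1/22) - 1754*1/2468 = -55*√2*(-1/22) - 877/1234 = 5*√2/2 - 877/1234 = -877/1234 + 5*√2/2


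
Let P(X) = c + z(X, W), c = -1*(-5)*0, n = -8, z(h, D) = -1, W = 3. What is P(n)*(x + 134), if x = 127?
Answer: -261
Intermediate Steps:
c = 0 (c = 5*0 = 0)
P(X) = -1 (P(X) = 0 - 1 = -1)
P(n)*(x + 134) = -(127 + 134) = -1*261 = -261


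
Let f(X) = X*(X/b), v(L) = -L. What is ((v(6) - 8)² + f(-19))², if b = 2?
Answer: 567009/4 ≈ 1.4175e+5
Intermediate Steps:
f(X) = X²/2 (f(X) = X*(X/2) = X²/2)
((v(6) - 8)² + f(-19))² = ((-1*6 - 8)² + (½)*(-19)²)² = ((-6 - 8)² + (½)*361)² = ((-14)² + 361/2)² = (196 + 361/2)² = (753/2)² = 567009/4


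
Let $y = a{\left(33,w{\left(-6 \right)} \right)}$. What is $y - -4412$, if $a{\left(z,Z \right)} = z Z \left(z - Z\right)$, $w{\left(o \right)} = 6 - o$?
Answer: $12728$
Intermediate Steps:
$a{\left(z,Z \right)} = Z z \left(z - Z\right)$
$y = 8316$ ($y = \left(6 - -6\right) 33 \left(33 - \left(6 - -6\right)\right) = \left(6 + 6\right) 33 \left(33 - \left(6 + 6\right)\right) = 12 \cdot 33 \left(33 - 12\right) = 12 \cdot 33 \cdot 21 = 8316$)
$y - -4412 = 8316 - -4412 = 8316 + 4412 = 12728$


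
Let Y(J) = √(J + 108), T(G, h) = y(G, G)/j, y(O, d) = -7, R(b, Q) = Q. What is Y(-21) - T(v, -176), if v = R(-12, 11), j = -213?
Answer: -7/213 + √87 ≈ 9.2945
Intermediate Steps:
v = 11
T(G, h) = 7/213 (T(G, h) = -7/(-213) = -7*(-1/213) = 7/213)
Y(J) = √(108 + J)
Y(-21) - T(v, -176) = √(108 - 21) - 1*7/213 = √87 - 7/213 = -7/213 + √87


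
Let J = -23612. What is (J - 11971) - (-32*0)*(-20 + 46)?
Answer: -35583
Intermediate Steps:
(J - 11971) - (-32*0)*(-20 + 46) = (-23612 - 11971) - (-32*0)*(-20 + 46) = -35583 - 0*26 = -35583 - 1*0 = -35583 + 0 = -35583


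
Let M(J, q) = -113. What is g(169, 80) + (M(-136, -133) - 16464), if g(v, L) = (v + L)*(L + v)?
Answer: 45424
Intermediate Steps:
g(v, L) = (L + v)² (g(v, L) = (L + v)*(L + v) = (L + v)²)
g(169, 80) + (M(-136, -133) - 16464) = (80 + 169)² + (-113 - 16464) = 249² - 16577 = 62001 - 16577 = 45424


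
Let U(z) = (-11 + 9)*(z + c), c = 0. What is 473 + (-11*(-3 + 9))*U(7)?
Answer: 1397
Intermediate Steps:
U(z) = -2*z (U(z) = (-11 + 9)*(z + 0) = -2*z)
473 + (-11*(-3 + 9))*U(7) = 473 + (-11*(-3 + 9))*(-2*7) = 473 - 11*6*(-14) = 473 - 66*(-14) = 473 + 924 = 1397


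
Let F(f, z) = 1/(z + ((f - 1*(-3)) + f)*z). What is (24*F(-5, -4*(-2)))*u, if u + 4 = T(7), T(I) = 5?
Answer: -1/2 ≈ -0.50000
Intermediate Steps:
u = 1 (u = -4 + 5 = 1)
F(f, z) = 1/(z + z*(3 + 2*f)) (F(f, z) = 1/(z + ((f + 3) + f)*z) = 1/(z + ((3 + f) + f)*z) = 1/(z + (3 + 2*f)*z) = 1/(z + z*(3 + 2*f)))
(24*F(-5, -4*(-2)))*u = (24*(1/(2*((-4*(-2)))*(2 - 5))))*1 = (24*((1/2)/(8*(-3))))*1 = (24*((1/2)*(1/8)*(-1/3)))*1 = (24*(-1/48))*1 = -1/2*1 = -1/2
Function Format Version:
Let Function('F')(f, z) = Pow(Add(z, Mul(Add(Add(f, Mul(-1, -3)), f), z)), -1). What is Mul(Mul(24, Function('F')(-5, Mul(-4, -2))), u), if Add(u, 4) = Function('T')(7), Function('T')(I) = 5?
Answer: Rational(-1, 2) ≈ -0.50000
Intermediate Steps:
u = 1 (u = Add(-4, 5) = 1)
Function('F')(f, z) = Pow(Add(z, Mul(z, Add(3, Mul(2, f)))), -1) (Function('F')(f, z) = Pow(Add(z, Mul(Add(Add(f, 3), f), z)), -1) = Pow(Add(z, Mul(Add(Add(3, f), f), z)), -1) = Pow(Add(z, Mul(Add(3, Mul(2, f)), z)), -1) = Pow(Add(z, Mul(z, Add(3, Mul(2, f)))), -1))
Mul(Mul(24, Function('F')(-5, Mul(-4, -2))), u) = Mul(Mul(24, Mul(Rational(1, 2), Pow(Mul(-4, -2), -1), Pow(Add(2, -5), -1))), 1) = Mul(Mul(24, Mul(Rational(1, 2), Pow(8, -1), Pow(-3, -1))), 1) = Mul(Mul(24, Mul(Rational(1, 2), Rational(1, 8), Rational(-1, 3))), 1) = Mul(Mul(24, Rational(-1, 48)), 1) = Mul(Rational(-1, 2), 1) = Rational(-1, 2)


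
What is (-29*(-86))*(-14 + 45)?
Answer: 77314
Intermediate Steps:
(-29*(-86))*(-14 + 45) = 2494*31 = 77314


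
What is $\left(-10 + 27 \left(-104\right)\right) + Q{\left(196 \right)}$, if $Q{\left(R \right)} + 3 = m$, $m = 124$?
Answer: $-2697$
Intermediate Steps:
$Q{\left(R \right)} = 121$ ($Q{\left(R \right)} = -3 + 124 = 121$)
$\left(-10 + 27 \left(-104\right)\right) + Q{\left(196 \right)} = \left(-10 + 27 \left(-104\right)\right) + 121 = \left(-10 - 2808\right) + 121 = -2818 + 121 = -2697$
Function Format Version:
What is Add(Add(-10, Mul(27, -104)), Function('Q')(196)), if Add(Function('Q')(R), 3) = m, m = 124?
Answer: -2697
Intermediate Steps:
Function('Q')(R) = 121 (Function('Q')(R) = Add(-3, 124) = 121)
Add(Add(-10, Mul(27, -104)), Function('Q')(196)) = Add(Add(-10, Mul(27, -104)), 121) = Add(Add(-10, -2808), 121) = Add(-2818, 121) = -2697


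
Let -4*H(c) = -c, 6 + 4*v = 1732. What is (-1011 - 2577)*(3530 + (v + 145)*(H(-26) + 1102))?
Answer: -2278687671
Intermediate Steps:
v = 863/2 (v = -3/2 + (¼)*1732 = -3/2 + 433 = 863/2 ≈ 431.50)
H(c) = c/4 (H(c) = -(-1)*c/4 = c/4)
(-1011 - 2577)*(3530 + (v + 145)*(H(-26) + 1102)) = (-1011 - 2577)*(3530 + (863/2 + 145)*((¼)*(-26) + 1102)) = -3588*(3530 + 1153*(-13/2 + 1102)/2) = -3588*(3530 + (1153/2)*(2191/2)) = -3588*(3530 + 2526223/4) = -3588*2540343/4 = -2278687671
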